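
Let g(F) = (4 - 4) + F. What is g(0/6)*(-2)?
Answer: 0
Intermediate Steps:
g(F) = F (g(F) = 0 + F = F)
g(0/6)*(-2) = (0/6)*(-2) = (0*(⅙))*(-2) = 0*(-2) = 0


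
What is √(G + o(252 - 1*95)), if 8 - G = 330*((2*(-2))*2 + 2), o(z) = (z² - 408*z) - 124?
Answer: I*√37543 ≈ 193.76*I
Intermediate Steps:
o(z) = -124 + z² - 408*z
G = 1988 (G = 8 - 330*((2*(-2))*2 + 2) = 8 - 330*(-4*2 + 2) = 8 - 330*(-8 + 2) = 8 - 330*(-6) = 8 - 1*(-1980) = 8 + 1980 = 1988)
√(G + o(252 - 1*95)) = √(1988 + (-124 + (252 - 1*95)² - 408*(252 - 1*95))) = √(1988 + (-124 + (252 - 95)² - 408*(252 - 95))) = √(1988 + (-124 + 157² - 408*157)) = √(1988 + (-124 + 24649 - 64056)) = √(1988 - 39531) = √(-37543) = I*√37543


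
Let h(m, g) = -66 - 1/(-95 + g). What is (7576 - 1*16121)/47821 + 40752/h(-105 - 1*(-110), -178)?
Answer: -532176735281/861590957 ≈ -617.67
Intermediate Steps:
(7576 - 1*16121)/47821 + 40752/h(-105 - 1*(-110), -178) = (7576 - 1*16121)/47821 + 40752/(((6269 - 66*(-178))/(-95 - 178))) = (7576 - 16121)*(1/47821) + 40752/(((6269 + 11748)/(-273))) = -8545*1/47821 + 40752/((-1/273*18017)) = -8545/47821 + 40752/(-18017/273) = -8545/47821 + 40752*(-273/18017) = -8545/47821 - 11125296/18017 = -532176735281/861590957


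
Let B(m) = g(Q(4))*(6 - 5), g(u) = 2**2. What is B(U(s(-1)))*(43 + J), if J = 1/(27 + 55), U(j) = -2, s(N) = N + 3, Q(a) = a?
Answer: 7054/41 ≈ 172.05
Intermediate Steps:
s(N) = 3 + N
g(u) = 4
B(m) = 4 (B(m) = 4*(6 - 5) = 4*1 = 4)
J = 1/82 ≈ 0.012195
B(U(s(-1)))*(43 + J) = 4*(43 + 1/82) = 4*(3527/82) = 7054/41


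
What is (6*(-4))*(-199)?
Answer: 4776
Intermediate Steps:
(6*(-4))*(-199) = -24*(-199) = 4776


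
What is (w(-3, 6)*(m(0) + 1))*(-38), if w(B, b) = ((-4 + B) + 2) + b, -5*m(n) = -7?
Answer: -456/5 ≈ -91.200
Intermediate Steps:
m(n) = 7/5 (m(n) = -⅕*(-7) = 7/5)
w(B, b) = -2 + B + b (w(B, b) = (-2 + B) + b = -2 + B + b)
(w(-3, 6)*(m(0) + 1))*(-38) = ((-2 - 3 + 6)*(7/5 + 1))*(-38) = (1*(12/5))*(-38) = (12/5)*(-38) = -456/5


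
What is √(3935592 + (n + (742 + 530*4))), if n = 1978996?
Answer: 5*√236698 ≈ 2432.6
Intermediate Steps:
√(3935592 + (n + (742 + 530*4))) = √(3935592 + (1978996 + (742 + 530*4))) = √(3935592 + (1978996 + (742 + 2120))) = √(3935592 + (1978996 + 2862)) = √(3935592 + 1981858) = √5917450 = 5*√236698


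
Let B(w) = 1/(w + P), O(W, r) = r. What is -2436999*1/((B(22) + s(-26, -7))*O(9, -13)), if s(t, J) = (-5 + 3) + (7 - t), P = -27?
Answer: 12184995/2002 ≈ 6086.4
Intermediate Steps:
s(t, J) = 5 - t (s(t, J) = -2 + (7 - t) = 5 - t)
B(w) = 1/(-27 + w) (B(w) = 1/(w - 27) = 1/(-27 + w))
-2436999*1/((B(22) + s(-26, -7))*O(9, -13)) = -2436999*(-1/(13*(1/(-27 + 22) + (5 - 1*(-26))))) = -2436999*(-1/(13*(1/(-5) + (5 + 26)))) = -2436999*(-1/(13*(-1/5 + 31))) = -2436999/((-13*154/5)) = -2436999/(-2002/5) = -2436999*(-5/2002) = 12184995/2002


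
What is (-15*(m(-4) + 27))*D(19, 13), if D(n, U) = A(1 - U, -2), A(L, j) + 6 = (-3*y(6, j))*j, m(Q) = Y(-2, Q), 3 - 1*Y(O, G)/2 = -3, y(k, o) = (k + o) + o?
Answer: -3510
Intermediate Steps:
y(k, o) = k + 2*o
Y(O, G) = 12 (Y(O, G) = 6 - 2*(-3) = 6 + 6 = 12)
m(Q) = 12
A(L, j) = -6 + j*(-18 - 6*j) (A(L, j) = -6 + (-3*(6 + 2*j))*j = -6 + (-18 - 6*j)*j = -6 + j*(-18 - 6*j))
D(n, U) = 6 (D(n, U) = -6 - 6*(-2)*(3 - 2) = -6 - 6*(-2)*1 = -6 + 12 = 6)
(-15*(m(-4) + 27))*D(19, 13) = -15*(12 + 27)*6 = -15*39*6 = -585*6 = -3510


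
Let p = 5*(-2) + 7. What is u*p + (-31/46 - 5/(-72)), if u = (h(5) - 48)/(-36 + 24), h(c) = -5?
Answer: -22943/1656 ≈ -13.854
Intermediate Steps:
p = -3 (p = -10 + 7 = -3)
u = 53/12 (u = (-5 - 48)/(-36 + 24) = -53/(-12) = -53*(-1/12) = 53/12 ≈ 4.4167)
u*p + (-31/46 - 5/(-72)) = (53/12)*(-3) + (-31/46 - 5/(-72)) = -53/4 + (-31*1/46 - 5*(-1/72)) = -53/4 + (-31/46 + 5/72) = -53/4 - 1001/1656 = -22943/1656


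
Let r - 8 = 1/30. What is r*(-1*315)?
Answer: -5061/2 ≈ -2530.5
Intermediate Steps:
r = 241/30 (r = 8 + 1/30 = 241/30 ≈ 8.0333)
r*(-1*315) = 241*(-1*315)/30 = (241/30)*(-315) = -5061/2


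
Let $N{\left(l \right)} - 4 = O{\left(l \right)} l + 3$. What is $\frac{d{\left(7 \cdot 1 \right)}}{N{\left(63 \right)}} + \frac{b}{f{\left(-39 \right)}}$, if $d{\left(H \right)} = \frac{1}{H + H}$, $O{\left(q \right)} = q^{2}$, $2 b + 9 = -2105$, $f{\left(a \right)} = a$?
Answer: $\frac{3700299131}{136529484} \approx 27.103$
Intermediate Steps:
$b = -1057$ ($b = - \frac{9}{2} + \frac{1}{2} \left(-2105\right) = - \frac{9}{2} - \frac{2105}{2} = -1057$)
$d{\left(H \right)} = \frac{1}{2 H}$
$N{\left(l \right)} = 7 + l^{3}$ ($N{\left(l \right)} = 4 + \left(l^{2} l + 3\right) = 4 + \left(l^{3} + 3\right) = 4 + \left(3 + l^{3}\right) = 7 + l^{3}$)
$\frac{d{\left(7 \cdot 1 \right)}}{N{\left(63 \right)}} + \frac{b}{f{\left(-39 \right)}} = \frac{\frac{1}{2} \frac{1}{7 \cdot 1}}{7 + 63^{3}} - \frac{1057}{-39} = \frac{\frac{1}{2} \cdot \frac{1}{7}}{7 + 250047} - - \frac{1057}{39} = \frac{\frac{1}{2} \cdot \frac{1}{7}}{250054} + \frac{1057}{39} = \frac{1}{14} \cdot \frac{1}{250054} + \frac{1057}{39} = \frac{1}{3500756} + \frac{1057}{39} = \frac{3700299131}{136529484}$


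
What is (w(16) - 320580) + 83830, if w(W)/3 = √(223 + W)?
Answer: -236750 + 3*√239 ≈ -2.3670e+5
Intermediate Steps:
w(W) = 3*√(223 + W)
(w(16) - 320580) + 83830 = (3*√(223 + 16) - 320580) + 83830 = (3*√239 - 320580) + 83830 = (-320580 + 3*√239) + 83830 = -236750 + 3*√239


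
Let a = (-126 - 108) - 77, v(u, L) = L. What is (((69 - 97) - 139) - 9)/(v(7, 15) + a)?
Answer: 22/37 ≈ 0.59459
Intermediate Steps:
a = -311 (a = -234 - 77 = -311)
(((69 - 97) - 139) - 9)/(v(7, 15) + a) = (((69 - 97) - 139) - 9)/(15 - 311) = ((-28 - 139) - 9)/(-296) = (-167 - 9)*(-1/296) = -176*(-1/296) = 22/37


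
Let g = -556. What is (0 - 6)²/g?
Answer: -9/139 ≈ -0.064748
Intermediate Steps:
(0 - 6)²/g = (0 - 6)²/(-556) = (-6)²*(-1/556) = 36*(-1/556) = -9/139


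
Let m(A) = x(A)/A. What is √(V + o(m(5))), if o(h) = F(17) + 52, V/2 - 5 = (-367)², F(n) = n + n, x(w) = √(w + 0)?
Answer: √269474 ≈ 519.11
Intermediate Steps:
x(w) = √w
F(n) = 2*n
m(A) = A^(-½) (m(A) = √A/A = A^(-½))
V = 269388 (V = 10 + 2*(-367)² = 10 + 2*134689 = 10 + 269378 = 269388)
o(h) = 86 (o(h) = 2*17 + 52 = 34 + 52 = 86)
√(V + o(m(5))) = √(269388 + 86) = √269474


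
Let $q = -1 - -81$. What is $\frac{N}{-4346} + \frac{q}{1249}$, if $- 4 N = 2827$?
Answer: $\frac{4921643}{21712616} \approx 0.22667$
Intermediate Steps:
$N = - \frac{2827}{4}$ ($N = \left(- \frac{1}{4}\right) 2827 = - \frac{2827}{4} \approx -706.75$)
$q = 80$ ($q = -1 + 81 = 80$)
$\frac{N}{-4346} + \frac{q}{1249} = - \frac{2827}{4 \left(-4346\right)} + \frac{80}{1249} = \left(- \frac{2827}{4}\right) \left(- \frac{1}{4346}\right) + 80 \cdot \frac{1}{1249} = \frac{2827}{17384} + \frac{80}{1249} = \frac{4921643}{21712616}$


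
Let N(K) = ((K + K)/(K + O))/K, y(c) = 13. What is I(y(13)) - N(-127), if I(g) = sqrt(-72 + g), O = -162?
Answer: 2/289 + I*sqrt(59) ≈ 0.0069204 + 7.6811*I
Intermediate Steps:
N(K) = 2/(-162 + K) (N(K) = ((K + K)/(K - 162))/K = ((2*K)/(-162 + K))/K = (2*K/(-162 + K))/K = 2/(-162 + K))
I(y(13)) - N(-127) = sqrt(-72 + 13) - 2/(-162 - 127) = sqrt(-59) - 2/(-289) = I*sqrt(59) - 2*(-1)/289 = I*sqrt(59) - 1*(-2/289) = I*sqrt(59) + 2/289 = 2/289 + I*sqrt(59)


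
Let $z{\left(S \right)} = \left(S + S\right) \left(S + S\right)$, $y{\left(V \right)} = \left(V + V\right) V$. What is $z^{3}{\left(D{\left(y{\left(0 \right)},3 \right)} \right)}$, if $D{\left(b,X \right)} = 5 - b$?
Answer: $1000000$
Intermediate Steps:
$y{\left(V \right)} = 2 V^{2}$ ($y{\left(V \right)} = 2 V V = 2 V^{2}$)
$z{\left(S \right)} = 4 S^{2}$ ($z{\left(S \right)} = 2 S 2 S = 4 S^{2}$)
$z^{3}{\left(D{\left(y{\left(0 \right)},3 \right)} \right)} = \left(4 \left(5 - 2 \cdot 0^{2}\right)^{2}\right)^{3} = \left(4 \left(5 - 2 \cdot 0\right)^{2}\right)^{3} = \left(4 \left(5 - 0\right)^{2}\right)^{3} = \left(4 \left(5 + 0\right)^{2}\right)^{3} = \left(4 \cdot 5^{2}\right)^{3} = \left(4 \cdot 25\right)^{3} = 100^{3} = 1000000$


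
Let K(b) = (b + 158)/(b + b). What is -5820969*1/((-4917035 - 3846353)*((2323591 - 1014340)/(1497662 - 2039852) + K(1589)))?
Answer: -278610950465155/782276913558284 ≈ -0.35615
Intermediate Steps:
K(b) = (158 + b)/(2*b) (K(b) = (158 + b)/((2*b)) = (158 + b)*(1/(2*b)) = (158 + b)/(2*b))
-5820969*1/((-4917035 - 3846353)*((2323591 - 1014340)/(1497662 - 2039852) + K(1589))) = -5820969*1/((-4917035 - 3846353)*((2323591 - 1014340)/(1497662 - 2039852) + (½)*(158 + 1589)/1589)) = -5820969*(-1/(8763388*(1309251/(-542190) + (½)*(1/1589)*1747))) = -5820969*(-1/(8763388*(1309251*(-1/542190) + 1747/3178))) = -5820969*(-1/(8763388*(-436417/180730 + 1747/3178))) = -5820969/((-8763388*(-267799479/143589985))) = -5820969/2346830740674852/143589985 = -5820969*143589985/2346830740674852 = -278610950465155/782276913558284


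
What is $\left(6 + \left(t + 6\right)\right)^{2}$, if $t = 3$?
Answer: $225$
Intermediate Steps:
$\left(6 + \left(t + 6\right)\right)^{2} = \left(6 + \left(3 + 6\right)\right)^{2} = \left(6 + 9\right)^{2} = 15^{2} = 225$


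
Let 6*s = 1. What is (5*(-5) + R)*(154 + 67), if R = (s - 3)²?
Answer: -135031/36 ≈ -3750.9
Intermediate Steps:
s = ⅙ (s = (⅙)*1 = ⅙ ≈ 0.16667)
R = 289/36 (R = (⅙ - 3)² = (-17/6)² = 289/36 ≈ 8.0278)
(5*(-5) + R)*(154 + 67) = (5*(-5) + 289/36)*(154 + 67) = (-25 + 289/36)*221 = -611/36*221 = -135031/36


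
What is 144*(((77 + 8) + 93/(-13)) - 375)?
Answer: -556272/13 ≈ -42790.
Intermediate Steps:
144*(((77 + 8) + 93/(-13)) - 375) = 144*((85 + 93*(-1/13)) - 375) = 144*((85 - 93/13) - 375) = 144*(1012/13 - 375) = 144*(-3863/13) = -556272/13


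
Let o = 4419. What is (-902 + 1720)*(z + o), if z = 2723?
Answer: 5842156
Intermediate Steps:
(-902 + 1720)*(z + o) = (-902 + 1720)*(2723 + 4419) = 818*7142 = 5842156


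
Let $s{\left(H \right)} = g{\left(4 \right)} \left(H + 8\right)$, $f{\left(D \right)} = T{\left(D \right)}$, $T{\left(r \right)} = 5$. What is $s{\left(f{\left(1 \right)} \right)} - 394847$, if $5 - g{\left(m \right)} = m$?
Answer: $-394834$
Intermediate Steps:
$f{\left(D \right)} = 5$
$g{\left(m \right)} = 5 - m$
$s{\left(H \right)} = 8 + H$ ($s{\left(H \right)} = \left(5 - 4\right) \left(H + 8\right) = \left(5 - 4\right) \left(8 + H\right) = 1 \left(8 + H\right) = 8 + H$)
$s{\left(f{\left(1 \right)} \right)} - 394847 = \left(8 + 5\right) - 394847 = 13 - 394847 = -394834$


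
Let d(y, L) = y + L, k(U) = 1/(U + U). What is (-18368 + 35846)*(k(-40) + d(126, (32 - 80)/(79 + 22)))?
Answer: 8862560721/4040 ≈ 2.1937e+6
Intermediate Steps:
k(U) = 1/(2*U)
d(y, L) = L + y
(-18368 + 35846)*(k(-40) + d(126, (32 - 80)/(79 + 22))) = (-18368 + 35846)*((½)/(-40) + ((32 - 80)/(79 + 22) + 126)) = 17478*((½)*(-1/40) + (-48/101 + 126)) = 17478*(-1/80 + (-48*1/101 + 126)) = 17478*(-1/80 + (-48/101 + 126)) = 17478*(-1/80 + 12678/101) = 17478*(1014139/8080) = 8862560721/4040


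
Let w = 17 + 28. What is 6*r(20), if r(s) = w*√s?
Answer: 540*√5 ≈ 1207.5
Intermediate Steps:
w = 45
r(s) = 45*√s
6*r(20) = 6*(45*√20) = 6*(45*(2*√5)) = 6*(90*√5) = 540*√5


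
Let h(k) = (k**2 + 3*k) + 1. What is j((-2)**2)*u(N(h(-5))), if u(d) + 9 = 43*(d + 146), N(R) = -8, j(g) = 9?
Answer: 53325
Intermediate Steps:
h(k) = 1 + k**2 + 3*k
u(d) = 6269 + 43*d (u(d) = -9 + 43*(d + 146) = -9 + 43*(146 + d) = -9 + (6278 + 43*d) = 6269 + 43*d)
j((-2)**2)*u(N(h(-5))) = 9*(6269 + 43*(-8)) = 9*(6269 - 344) = 9*5925 = 53325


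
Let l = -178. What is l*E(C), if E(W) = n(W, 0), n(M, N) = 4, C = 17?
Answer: -712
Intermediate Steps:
E(W) = 4
l*E(C) = -178*4 = -712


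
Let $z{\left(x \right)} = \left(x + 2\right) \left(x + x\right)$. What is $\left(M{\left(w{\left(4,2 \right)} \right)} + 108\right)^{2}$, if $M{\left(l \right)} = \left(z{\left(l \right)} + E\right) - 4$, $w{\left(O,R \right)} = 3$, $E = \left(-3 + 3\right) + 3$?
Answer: $18769$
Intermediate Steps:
$z{\left(x \right)} = 2 x \left(2 + x\right)$ ($z{\left(x \right)} = \left(2 + x\right) 2 x = 2 x \left(2 + x\right)$)
$E = 3$ ($E = 0 + 3 = 3$)
$M{\left(l \right)} = -1 + 2 l \left(2 + l\right)$ ($M{\left(l \right)} = \left(2 l \left(2 + l\right) + 3\right) - 4 = \left(3 + 2 l \left(2 + l\right)\right) - 4 = -1 + 2 l \left(2 + l\right)$)
$\left(M{\left(w{\left(4,2 \right)} \right)} + 108\right)^{2} = \left(\left(-1 + 2 \cdot 3 \left(2 + 3\right)\right) + 108\right)^{2} = \left(\left(-1 + 2 \cdot 3 \cdot 5\right) + 108\right)^{2} = \left(\left(-1 + 30\right) + 108\right)^{2} = \left(29 + 108\right)^{2} = 137^{2} = 18769$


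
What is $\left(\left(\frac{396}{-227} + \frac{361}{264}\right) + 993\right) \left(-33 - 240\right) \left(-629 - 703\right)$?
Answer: $\frac{1802601439821}{4994} \approx 3.6095 \cdot 10^{8}$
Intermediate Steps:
$\left(\left(\frac{396}{-227} + \frac{361}{264}\right) + 993\right) \left(-33 - 240\right) \left(-629 - 703\right) = \left(\left(396 \left(- \frac{1}{227}\right) + 361 \cdot \frac{1}{264}\right) + 993\right) \left(-33 - 240\right) \left(-1332\right) = \left(\left(- \frac{396}{227} + \frac{361}{264}\right) + 993\right) \left(\left(-273\right) \left(-1332\right)\right) = \left(- \frac{22597}{59928} + 993\right) 363636 = \frac{59485907}{59928} \cdot 363636 = \frac{1802601439821}{4994}$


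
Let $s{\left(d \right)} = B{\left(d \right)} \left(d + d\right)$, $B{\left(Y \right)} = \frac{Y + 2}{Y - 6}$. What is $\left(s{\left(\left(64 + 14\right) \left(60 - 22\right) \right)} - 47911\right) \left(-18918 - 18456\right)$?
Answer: $\frac{773257408410}{493} \approx 1.5685 \cdot 10^{9}$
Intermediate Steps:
$B{\left(Y \right)} = \frac{2 + Y}{-6 + Y}$
$s{\left(d \right)} = \frac{2 d \left(2 + d\right)}{-6 + d}$ ($s{\left(d \right)} = \frac{2 + d}{-6 + d} \left(d + d\right) = \frac{2 + d}{-6 + d} 2 d = \frac{2 d \left(2 + d\right)}{-6 + d}$)
$\left(s{\left(\left(64 + 14\right) \left(60 - 22\right) \right)} - 47911\right) \left(-18918 - 18456\right) = \left(\frac{2 \left(64 + 14\right) \left(60 - 22\right) \left(2 + \left(64 + 14\right) \left(60 - 22\right)\right)}{-6 + \left(64 + 14\right) \left(60 - 22\right)} - 47911\right) \left(-18918 - 18456\right) = \left(\frac{2 \cdot 78 \cdot 38 \left(2 + 78 \cdot 38\right)}{-6 + 78 \cdot 38} - 47911\right) \left(-37374\right) = \left(2 \cdot 2964 \frac{1}{-6 + 2964} \left(2 + 2964\right) - 47911\right) \left(-37374\right) = \left(2 \cdot 2964 \cdot \frac{1}{2958} \cdot 2966 - 47911\right) \left(-37374\right) = \left(\frac{2930408}{493} - 47911\right) \left(-37374\right) = \left(- \frac{20689715}{493}\right) \left(-37374\right) = \frac{773257408410}{493}$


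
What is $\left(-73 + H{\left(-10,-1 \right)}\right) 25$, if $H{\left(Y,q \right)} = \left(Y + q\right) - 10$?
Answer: $-2350$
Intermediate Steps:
$H{\left(Y,q \right)} = -10 + Y + q$
$\left(-73 + H{\left(-10,-1 \right)}\right) 25 = \left(-73 - 21\right) 25 = \left(-94\right) 25 = -2350$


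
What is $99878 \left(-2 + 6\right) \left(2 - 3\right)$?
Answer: $-399512$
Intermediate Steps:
$99878 \left(-2 + 6\right) \left(2 - 3\right) = 99878 \cdot 4 \left(-1\right) = 99878 \left(-4\right) = -399512$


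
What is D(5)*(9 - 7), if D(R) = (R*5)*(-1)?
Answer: -50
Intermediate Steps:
D(R) = -5*R (D(R) = (5*R)*(-1) = -5*R)
D(5)*(9 - 7) = (-5*5)*(9 - 7) = -25*2 = -50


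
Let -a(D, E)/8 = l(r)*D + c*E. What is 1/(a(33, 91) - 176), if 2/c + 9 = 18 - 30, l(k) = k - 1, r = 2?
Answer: -3/1112 ≈ -0.0026978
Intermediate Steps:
l(k) = -1 + k
c = -2/21 (c = 2/(-9 + (18 - 30)) = 2/(-9 - 12) = 2/(-21) = 2*(-1/21) = -2/21 ≈ -0.095238)
a(D, E) = -8*D + 16*E/21 (a(D, E) = -8*((-1 + 2)*D - 2*E/21) = -8*(1*D - 2*E/21) = -8*(D - 2*E/21) = -8*D + 16*E/21)
1/(a(33, 91) - 176) = 1/((-8*33 + (16/21)*91) - 176) = 1/((-264 + 208/3) - 176) = 1/(-584/3 - 176) = 1/(-1112/3) = -3/1112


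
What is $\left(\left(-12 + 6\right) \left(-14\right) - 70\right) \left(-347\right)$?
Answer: $-4858$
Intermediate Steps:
$\left(\left(-12 + 6\right) \left(-14\right) - 70\right) \left(-347\right) = \left(\left(-6\right) \left(-14\right) - 70\right) \left(-347\right) = \left(84 - 70\right) \left(-347\right) = 14 \left(-347\right) = -4858$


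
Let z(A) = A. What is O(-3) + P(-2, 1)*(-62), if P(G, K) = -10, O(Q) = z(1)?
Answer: 621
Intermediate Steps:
O(Q) = 1
O(-3) + P(-2, 1)*(-62) = 1 - 10*(-62) = 1 + 620 = 621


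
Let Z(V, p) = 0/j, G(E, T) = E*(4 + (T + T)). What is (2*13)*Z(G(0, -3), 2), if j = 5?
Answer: 0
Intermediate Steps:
G(E, T) = E*(4 + 2*T)
Z(V, p) = 0 (Z(V, p) = 0/5 = 0*(⅕) = 0)
(2*13)*Z(G(0, -3), 2) = (2*13)*0 = 26*0 = 0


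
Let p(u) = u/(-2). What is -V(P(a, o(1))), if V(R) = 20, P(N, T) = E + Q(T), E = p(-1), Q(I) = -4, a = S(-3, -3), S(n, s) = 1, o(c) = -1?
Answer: -20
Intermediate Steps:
a = 1
p(u) = -u/2 (p(u) = u*(-½) = -u/2)
E = ½ (E = -½*(-1) = ½ ≈ 0.50000)
P(N, T) = -7/2 (P(N, T) = ½ - 4 = -7/2)
-V(P(a, o(1))) = -1*20 = -20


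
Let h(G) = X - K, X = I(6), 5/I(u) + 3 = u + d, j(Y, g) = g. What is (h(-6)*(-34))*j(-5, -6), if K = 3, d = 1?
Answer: -357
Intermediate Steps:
I(u) = 5/(-2 + u) (I(u) = 5/(-3 + (u + 1)) = 5/(-3 + (1 + u)) = 5/(-2 + u))
X = 5/4 (X = 5/(-2 + 6) = 5/4 ≈ 1.2500)
h(G) = -7/4 (h(G) = 5/4 - 1*3 = 5/4 - 3 = -7/4)
(h(-6)*(-34))*j(-5, -6) = -7/4*(-34)*(-6) = (119/2)*(-6) = -357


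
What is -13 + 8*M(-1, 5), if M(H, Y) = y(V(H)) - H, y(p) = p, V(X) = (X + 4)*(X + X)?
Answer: -53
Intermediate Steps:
V(X) = 2*X*(4 + X) (V(X) = (4 + X)*(2*X) = 2*X*(4 + X))
M(H, Y) = -H + 2*H*(4 + H) (M(H, Y) = 2*H*(4 + H) - H = -H + 2*H*(4 + H))
-13 + 8*M(-1, 5) = -13 + 8*(-(7 + 2*(-1))) = -13 + 8*(-(7 - 2)) = -13 + 8*(-1*5) = -13 + 8*(-5) = -13 - 40 = -53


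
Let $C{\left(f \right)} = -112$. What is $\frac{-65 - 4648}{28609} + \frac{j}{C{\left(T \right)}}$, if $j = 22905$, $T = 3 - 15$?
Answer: $- \frac{93688143}{457744} \approx -204.67$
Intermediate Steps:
$T = -12$ ($T = 3 - 15 = -12$)
$\frac{-65 - 4648}{28609} + \frac{j}{C{\left(T \right)}} = \frac{-65 - 4648}{28609} + \frac{22905}{-112} = \left(-65 - 4648\right) \frac{1}{28609} + 22905 \left(- \frac{1}{112}\right) = \left(-4713\right) \frac{1}{28609} - \frac{22905}{112} = - \frac{4713}{28609} - \frac{22905}{112} = - \frac{93688143}{457744}$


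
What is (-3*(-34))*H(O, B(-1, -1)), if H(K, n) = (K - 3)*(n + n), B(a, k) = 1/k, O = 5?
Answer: -408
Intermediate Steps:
H(K, n) = 2*n*(-3 + K) (H(K, n) = (-3 + K)*(2*n) = 2*n*(-3 + K))
(-3*(-34))*H(O, B(-1, -1)) = (-3*(-34))*(2*(-3 + 5)/(-1)) = 102*(2*(-1)*2) = 102*(-4) = -408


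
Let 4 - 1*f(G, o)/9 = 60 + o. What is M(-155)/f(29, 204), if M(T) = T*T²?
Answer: 744775/468 ≈ 1591.4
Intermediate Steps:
f(G, o) = -504 - 9*o (f(G, o) = 36 - 9*(60 + o) = 36 + (-540 - 9*o) = -504 - 9*o)
M(T) = T³
M(-155)/f(29, 204) = (-155)³/(-504 - 9*204) = -3723875/(-504 - 1836) = -3723875/(-2340) = -3723875*(-1/2340) = 744775/468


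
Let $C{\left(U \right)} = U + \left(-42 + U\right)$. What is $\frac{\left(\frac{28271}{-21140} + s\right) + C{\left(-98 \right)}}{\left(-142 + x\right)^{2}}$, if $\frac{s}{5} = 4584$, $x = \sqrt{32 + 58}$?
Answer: $\frac{4855584679543}{4259345081320} + \frac{102126941517 \sqrt{10}}{2129672540660} \approx 1.2916$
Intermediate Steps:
$x = 3 \sqrt{10}$ ($x = \sqrt{90} = 3 \sqrt{10} \approx 9.4868$)
$s = 22920$ ($s = 5 \cdot 4584 = 22920$)
$C{\left(U \right)} = -42 + 2 U$
$\frac{\left(\frac{28271}{-21140} + s\right) + C{\left(-98 \right)}}{\left(-142 + x\right)^{2}} = \frac{\left(\frac{28271}{-21140} + 22920\right) + \left(-42 + 2 \left(-98\right)\right)}{\left(-142 + 3 \sqrt{10}\right)^{2}} = \frac{\left(28271 \left(- \frac{1}{21140}\right) + 22920\right) - 238}{\left(-142 + 3 \sqrt{10}\right)^{2}} = \frac{\left(- \frac{28271}{21140} + 22920\right) - 238}{\left(-142 + 3 \sqrt{10}\right)^{2}} = \frac{\frac{484500529}{21140} - 238}{\left(-142 + 3 \sqrt{10}\right)^{2}} = \frac{479469209}{21140 \left(-142 + 3 \sqrt{10}\right)^{2}}$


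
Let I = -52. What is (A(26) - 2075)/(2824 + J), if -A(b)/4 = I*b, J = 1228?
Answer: 3333/4052 ≈ 0.82256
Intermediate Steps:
A(b) = 208*b (A(b) = -(-208)*b = 208*b)
(A(26) - 2075)/(2824 + J) = (208*26 - 2075)/(2824 + 1228) = (5408 - 2075)/4052 = 3333*(1/4052) = 3333/4052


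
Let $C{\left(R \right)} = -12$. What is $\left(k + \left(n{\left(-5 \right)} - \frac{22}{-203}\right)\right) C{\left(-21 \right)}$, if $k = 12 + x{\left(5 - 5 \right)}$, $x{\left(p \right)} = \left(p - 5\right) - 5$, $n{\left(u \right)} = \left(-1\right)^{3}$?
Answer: $- \frac{2700}{203} \approx -13.3$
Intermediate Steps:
$n{\left(u \right)} = -1$
$x{\left(p \right)} = -10 + p$ ($x{\left(p \right)} = \left(-5 + p\right) - 5 = -10 + p$)
$k = 2$ ($k = 12 + \left(-10 + \left(5 - 5\right)\right) = 12 + \left(-10 + 0\right) = 12 - 10 = 2$)
$\left(k + \left(n{\left(-5 \right)} - \frac{22}{-203}\right)\right) C{\left(-21 \right)} = \left(2 - \left(1 + \frac{22}{-203}\right)\right) \left(-12\right) = \left(2 - \frac{181}{203}\right) \left(-12\right) = \frac{225}{203} \left(-12\right) = - \frac{2700}{203}$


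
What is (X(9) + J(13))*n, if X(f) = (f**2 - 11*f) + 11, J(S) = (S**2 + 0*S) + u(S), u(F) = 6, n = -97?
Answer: -16296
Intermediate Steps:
J(S) = 6 + S**2 (J(S) = (S**2 + 0*S) + 6 = (S**2 + 0) + 6 = S**2 + 6 = 6 + S**2)
X(f) = 11 + f**2 - 11*f
(X(9) + J(13))*n = ((11 + 9**2 - 11*9) + (6 + 13**2))*(-97) = ((11 + 81 - 99) + (6 + 169))*(-97) = (-7 + 175)*(-97) = 168*(-97) = -16296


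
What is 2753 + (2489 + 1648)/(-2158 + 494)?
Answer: 4576855/1664 ≈ 2750.5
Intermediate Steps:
2753 + (2489 + 1648)/(-2158 + 494) = 2753 + 4137/(-1664) = 2753 + 4137*(-1/1664) = 2753 - 4137/1664 = 4576855/1664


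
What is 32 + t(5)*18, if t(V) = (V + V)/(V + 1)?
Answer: 62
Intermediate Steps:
t(V) = 2*V/(1 + V) (t(V) = (2*V)/(1 + V) = 2*V/(1 + V))
32 + t(5)*18 = 32 + (2*5/(1 + 5))*18 = 32 + (2*5/6)*18 = 32 + (2*5*(1/6))*18 = 32 + (5/3)*18 = 32 + 30 = 62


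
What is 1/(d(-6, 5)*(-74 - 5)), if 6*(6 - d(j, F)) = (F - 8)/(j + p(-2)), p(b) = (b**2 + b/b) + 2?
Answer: -2/1027 ≈ -0.0019474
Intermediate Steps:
p(b) = 3 + b**2 (p(b) = (b**2 + 1) + 2 = (1 + b**2) + 2 = 3 + b**2)
d(j, F) = 6 - (-8 + F)/(6*(7 + j)) (d(j, F) = 6 - (F - 8)/(6*(j + (3 + (-2)**2))) = 6 - (-8 + F)/(6*(j + (3 + 4))) = 6 - (-8 + F)/(6*(j + 7)) = 6 - (-8 + F)/(6*(7 + j)))
1/(d(-6, 5)*(-74 - 5)) = 1/(((260 - 1*5 + 36*(-6))/(6*(7 - 6)))*(-74 - 5)) = 1/(((1/6)*(260 - 5 - 216)/1)*(-79)) = 1/(((1/6)*1*39)*(-79)) = 1/((13/2)*(-79)) = 1/(-1027/2) = -2/1027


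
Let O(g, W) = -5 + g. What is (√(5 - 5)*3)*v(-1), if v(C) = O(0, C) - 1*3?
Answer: 0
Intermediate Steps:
v(C) = -8 (v(C) = (-5 + 0) - 1*3 = -5 - 3 = -8)
(√(5 - 5)*3)*v(-1) = (√(5 - 5)*3)*(-8) = (√0*3)*(-8) = (0*3)*(-8) = 0*(-8) = 0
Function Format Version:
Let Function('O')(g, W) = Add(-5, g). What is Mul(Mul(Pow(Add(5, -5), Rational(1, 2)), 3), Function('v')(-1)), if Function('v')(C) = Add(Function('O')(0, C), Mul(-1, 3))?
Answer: 0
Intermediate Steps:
Function('v')(C) = -8 (Function('v')(C) = Add(Add(-5, 0), Mul(-1, 3)) = Add(-5, -3) = -8)
Mul(Mul(Pow(Add(5, -5), Rational(1, 2)), 3), Function('v')(-1)) = Mul(Mul(Pow(Add(5, -5), Rational(1, 2)), 3), -8) = Mul(Mul(Pow(0, Rational(1, 2)), 3), -8) = Mul(Mul(0, 3), -8) = Mul(0, -8) = 0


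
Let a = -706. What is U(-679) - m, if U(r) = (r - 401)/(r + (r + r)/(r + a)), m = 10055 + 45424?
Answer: -17365482501/313019 ≈ -55477.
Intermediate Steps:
m = 55479
U(r) = (-401 + r)/(r + 2*r/(-706 + r)) (U(r) = (r - 401)/(r + (r + r)/(r - 706)) = (-401 + r)/(r + (2*r)/(-706 + r)) = (-401 + r)/(r + 2*r/(-706 + r)))
U(-679) - m = (283106 + (-679)**2 - 1107*(-679))/((-679)*(-704 - 679)) - 1*55479 = -1/679*(283106 + 461041 + 751653)/(-1383) - 55479 = -1/679*(-1/1383)*1495800 - 55479 = 498600/313019 - 55479 = -17365482501/313019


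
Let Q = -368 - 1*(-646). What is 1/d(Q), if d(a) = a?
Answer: 1/278 ≈ 0.0035971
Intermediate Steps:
Q = 278 (Q = -368 + 646 = 278)
1/d(Q) = 1/278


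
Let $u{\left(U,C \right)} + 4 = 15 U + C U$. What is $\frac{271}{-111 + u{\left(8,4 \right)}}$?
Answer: $\frac{271}{37} \approx 7.3243$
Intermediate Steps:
$u{\left(U,C \right)} = -4 + 15 U + C U$ ($u{\left(U,C \right)} = -4 + \left(15 U + C U\right) = -4 + 15 U + C U$)
$\frac{271}{-111 + u{\left(8,4 \right)}} = \frac{271}{-111 + \left(-4 + 15 \cdot 8 + 4 \cdot 8\right)} = \frac{271}{-111 + \left(-4 + 120 + 32\right)} = \frac{271}{-111 + 148} = \frac{271}{37}$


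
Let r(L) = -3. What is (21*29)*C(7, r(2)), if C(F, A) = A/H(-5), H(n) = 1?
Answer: -1827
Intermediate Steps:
C(F, A) = A (C(F, A) = A/1 = A*1 = A)
(21*29)*C(7, r(2)) = (21*29)*(-3) = 609*(-3) = -1827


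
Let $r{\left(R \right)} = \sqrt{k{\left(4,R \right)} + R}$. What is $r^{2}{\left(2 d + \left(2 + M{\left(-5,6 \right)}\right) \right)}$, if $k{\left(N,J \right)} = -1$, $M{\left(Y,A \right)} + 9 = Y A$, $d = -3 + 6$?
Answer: $-32$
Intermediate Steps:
$d = 3$
$M{\left(Y,A \right)} = -9 + A Y$ ($M{\left(Y,A \right)} = -9 + Y A = -9 + A Y$)
$r{\left(R \right)} = \sqrt{-1 + R}$
$r^{2}{\left(2 d + \left(2 + M{\left(-5,6 \right)}\right) \right)} = \left(\sqrt{-1 + \left(2 \cdot 3 + \left(2 + \left(-9 + 6 \left(-5\right)\right)\right)\right)}\right)^{2} = \left(\sqrt{-1 + \left(6 + \left(2 - 39\right)\right)}\right)^{2} = \left(\sqrt{-1 + \left(6 - 37\right)}\right)^{2} = \left(\sqrt{-1 - 31}\right)^{2} = \left(\sqrt{-32}\right)^{2} = \left(4 i \sqrt{2}\right)^{2} = -32$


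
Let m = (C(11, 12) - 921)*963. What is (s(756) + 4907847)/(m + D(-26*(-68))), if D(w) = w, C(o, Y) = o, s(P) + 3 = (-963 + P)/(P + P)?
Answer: -824517769/146926416 ≈ -5.6118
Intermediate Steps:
s(P) = -3 + (-963 + P)/(2*P) (s(P) = -3 + (-963 + P)/(P + P) = -3 + (-963 + P)/((2*P)) = -3 + (-963 + P)*(1/(2*P)) = -3 + (-963 + P)/(2*P))
m = -876330 (m = (11 - 921)*963 = -910*963 = -876330)
(s(756) + 4907847)/(m + D(-26*(-68))) = ((½)*(-963 - 5*756)/756 + 4907847)/(-876330 - 26*(-68)) = ((½)*(1/756)*(-963 - 3780) + 4907847)/(-876330 + 1768) = ((½)*(1/756)*(-4743) + 4907847)/(-874562) = (-527/168 + 4907847)*(-1/874562) = (824517769/168)*(-1/874562) = -824517769/146926416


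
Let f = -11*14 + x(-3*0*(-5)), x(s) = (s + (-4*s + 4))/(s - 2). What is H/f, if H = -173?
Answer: 173/156 ≈ 1.1090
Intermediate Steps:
x(s) = (4 - 3*s)/(-2 + s) (x(s) = (s + (4 - 4*s))/(-2 + s) = (4 - 3*s)/(-2 + s))
f = -156 (f = -11*14 + (4 - 3*(-3*0)*(-5))/(-2 - 3*0*(-5)) = -154 + (4 - 0*(-5))/(-2 + 0*(-5)) = -154 + (4 - 3*0)/(-2 + 0) = -154 + (4 + 0)/(-2) = -154 - ½*4 = -154 - 2 = -156)
H/f = -173/(-156) = -173*(-1/156) = 173/156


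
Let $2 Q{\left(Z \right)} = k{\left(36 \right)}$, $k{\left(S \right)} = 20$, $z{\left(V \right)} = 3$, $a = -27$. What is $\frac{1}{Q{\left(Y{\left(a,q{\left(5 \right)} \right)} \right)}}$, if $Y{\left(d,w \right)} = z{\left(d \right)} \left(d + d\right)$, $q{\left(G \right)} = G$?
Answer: $\frac{1}{10} \approx 0.1$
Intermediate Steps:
$Y{\left(d,w \right)} = 6 d$ ($Y{\left(d,w \right)} = 3 \left(d + d\right) = 3 \cdot 2 d = 6 d$)
$Q{\left(Z \right)} = 10$ ($Q{\left(Z \right)} = \frac{1}{2} \cdot 20 = 10$)
$\frac{1}{Q{\left(Y{\left(a,q{\left(5 \right)} \right)} \right)}} = \frac{1}{10}$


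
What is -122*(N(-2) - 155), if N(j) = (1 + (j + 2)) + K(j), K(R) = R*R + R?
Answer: 18544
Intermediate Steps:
K(R) = R + R**2 (K(R) = R**2 + R = R + R**2)
N(j) = 3 + j + j*(1 + j) (N(j) = (1 + (j + 2)) + j*(1 + j) = (1 + (2 + j)) + j*(1 + j) = (3 + j) + j*(1 + j) = 3 + j + j*(1 + j))
-122*(N(-2) - 155) = -122*((3 - 2 - 2*(1 - 2)) - 155) = -122*((3 - 2 - 2*(-1)) - 155) = -122*((3 - 2 + 2) - 155) = -122*(3 - 155) = -122*(-152) = 18544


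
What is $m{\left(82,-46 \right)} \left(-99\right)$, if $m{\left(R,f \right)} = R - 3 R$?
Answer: $16236$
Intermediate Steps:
$m{\left(R,f \right)} = - 2 R$
$m{\left(82,-46 \right)} \left(-99\right) = \left(-2\right) 82 \left(-99\right) = \left(-164\right) \left(-99\right) = 16236$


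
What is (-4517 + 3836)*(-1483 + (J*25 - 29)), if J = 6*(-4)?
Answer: 1438272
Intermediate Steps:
J = -24
(-4517 + 3836)*(-1483 + (J*25 - 29)) = (-4517 + 3836)*(-1483 + (-24*25 - 29)) = -681*(-1483 + (-600 - 29)) = -681*(-1483 - 629) = -681*(-2112) = 1438272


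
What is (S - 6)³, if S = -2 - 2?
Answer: -1000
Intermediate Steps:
S = -4
(S - 6)³ = (-4 - 6)³ = (-10)³ = -1000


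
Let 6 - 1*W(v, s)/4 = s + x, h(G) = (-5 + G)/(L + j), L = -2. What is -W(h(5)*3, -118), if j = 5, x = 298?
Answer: 696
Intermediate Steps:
h(G) = -5/3 + G/3 (h(G) = (-5 + G)/(-2 + 5) = (-5 + G)/3 = (-5 + G)*(⅓) = -5/3 + G/3)
W(v, s) = -1168 - 4*s (W(v, s) = 24 - 4*(s + 298) = 24 - 4*(298 + s) = 24 + (-1192 - 4*s) = -1168 - 4*s)
-W(h(5)*3, -118) = -(-1168 - 4*(-118)) = -(-1168 + 472) = -1*(-696) = 696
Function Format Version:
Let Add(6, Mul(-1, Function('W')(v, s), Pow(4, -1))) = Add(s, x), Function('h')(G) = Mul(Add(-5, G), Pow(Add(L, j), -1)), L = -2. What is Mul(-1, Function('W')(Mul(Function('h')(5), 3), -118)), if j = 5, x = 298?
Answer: 696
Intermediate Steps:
Function('h')(G) = Add(Rational(-5, 3), Mul(Rational(1, 3), G)) (Function('h')(G) = Mul(Add(-5, G), Pow(Add(-2, 5), -1)) = Mul(Add(-5, G), Pow(3, -1)) = Mul(Add(-5, G), Rational(1, 3)) = Add(Rational(-5, 3), Mul(Rational(1, 3), G)))
Function('W')(v, s) = Add(-1168, Mul(-4, s)) (Function('W')(v, s) = Add(24, Mul(-4, Add(s, 298))) = Add(24, Mul(-4, Add(298, s))) = Add(24, Add(-1192, Mul(-4, s))) = Add(-1168, Mul(-4, s)))
Mul(-1, Function('W')(Mul(Function('h')(5), 3), -118)) = Mul(-1, Add(-1168, Mul(-4, -118))) = Mul(-1, Add(-1168, 472)) = Mul(-1, -696) = 696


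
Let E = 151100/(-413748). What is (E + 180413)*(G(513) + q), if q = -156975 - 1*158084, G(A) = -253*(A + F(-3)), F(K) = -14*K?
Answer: -8499755952198644/103437 ≈ -8.2173e+10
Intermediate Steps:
G(A) = -10626 - 253*A (G(A) = -253*(A - 14*(-3)) = -253*(A + 42) = -253*(42 + A) = -10626 - 253*A)
E = -37775/103437 (E = 151100*(-1/413748) = -37775/103437 ≈ -0.36520)
q = -315059 (q = -156975 - 158084 = -315059)
(E + 180413)*(G(513) + q) = (-37775/103437 + 180413)*((-10626 - 253*513) - 315059) = 18661341706*((-10626 - 129789) - 315059)/103437 = 18661341706*(-140415 - 315059)/103437 = (18661341706/103437)*(-455474) = -8499755952198644/103437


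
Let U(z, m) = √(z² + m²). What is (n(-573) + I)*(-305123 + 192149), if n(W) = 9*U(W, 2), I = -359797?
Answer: 40647706278 - 1016766*√328333 ≈ 4.0065e+10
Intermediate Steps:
U(z, m) = √(m² + z²)
n(W) = 9*√(4 + W²) (n(W) = 9*√(2² + W²) = 9*√(4 + W²))
(n(-573) + I)*(-305123 + 192149) = (9*√(4 + (-573)²) - 359797)*(-305123 + 192149) = (9*√(4 + 328329) - 359797)*(-112974) = (9*√328333 - 359797)*(-112974) = (-359797 + 9*√328333)*(-112974) = 40647706278 - 1016766*√328333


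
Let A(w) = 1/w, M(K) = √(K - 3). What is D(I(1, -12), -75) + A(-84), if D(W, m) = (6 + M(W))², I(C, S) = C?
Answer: 2855/84 + 12*I*√2 ≈ 33.988 + 16.971*I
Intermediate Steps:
M(K) = √(-3 + K)
D(W, m) = (6 + √(-3 + W))²
D(I(1, -12), -75) + A(-84) = (6 + √(-3 + 1))² + 1/(-84) = (6 + √(-2))² - 1/84 = (6 + I*√2)² - 1/84 = -1/84 + (6 + I*√2)²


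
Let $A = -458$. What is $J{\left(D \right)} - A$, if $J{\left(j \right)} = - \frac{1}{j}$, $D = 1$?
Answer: $457$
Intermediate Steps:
$J{\left(D \right)} - A = - 1^{-1} - -458 = \left(-1\right) 1 + 458 = -1 + 458 = 457$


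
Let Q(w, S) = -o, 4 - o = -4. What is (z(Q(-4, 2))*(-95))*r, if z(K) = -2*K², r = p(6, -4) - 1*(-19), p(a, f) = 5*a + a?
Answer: 668800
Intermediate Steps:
o = 8 (o = 4 - 1*(-4) = 4 + 4 = 8)
p(a, f) = 6*a
Q(w, S) = -8 (Q(w, S) = -1*8 = -8)
r = 55 (r = 6*6 - 1*(-19) = 36 + 19 = 55)
(z(Q(-4, 2))*(-95))*r = (-2*(-8)²*(-95))*55 = (-2*64*(-95))*55 = -128*(-95)*55 = 12160*55 = 668800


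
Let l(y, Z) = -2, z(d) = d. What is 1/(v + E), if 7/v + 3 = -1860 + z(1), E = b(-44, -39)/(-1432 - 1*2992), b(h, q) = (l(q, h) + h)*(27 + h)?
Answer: -42028/7587 ≈ -5.5395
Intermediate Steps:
b(h, q) = (-2 + h)*(27 + h)
E = -391/2212 (E = (-54 + (-44)² + 25*(-44))/(-1432 - 1*2992) = (-54 + 1936 - 1100)/(-1432 - 2992) = 782/(-4424) = 782*(-1/4424) = -391/2212 ≈ -0.17676)
v = -1/266 (v = 7/(-3 + (-1860 + 1)) = 7/(-3 - 1859) = 7/(-1862) = 7*(-1/1862) = -1/266 ≈ -0.0037594)
1/(v + E) = 1/(-1/266 - 391/2212) = 1/(-7587/42028) = -42028/7587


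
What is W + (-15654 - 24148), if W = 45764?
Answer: 5962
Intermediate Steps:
W + (-15654 - 24148) = 45764 + (-15654 - 24148) = 45764 - 39802 = 5962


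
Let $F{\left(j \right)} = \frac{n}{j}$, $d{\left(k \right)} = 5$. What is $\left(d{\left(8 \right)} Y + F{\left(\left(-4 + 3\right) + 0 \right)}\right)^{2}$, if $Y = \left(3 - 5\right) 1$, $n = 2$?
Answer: $144$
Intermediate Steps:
$Y = -2$ ($Y = \left(-2\right) 1 = -2$)
$F{\left(j \right)} = \frac{2}{j}$
$\left(d{\left(8 \right)} Y + F{\left(\left(-4 + 3\right) + 0 \right)}\right)^{2} = \left(5 \left(-2\right) + \frac{2}{\left(-4 + 3\right) + 0}\right)^{2} = \left(-10 + \frac{2}{-1 + 0}\right)^{2} = \left(-10 + \frac{2}{-1}\right)^{2} = \left(-10 + 2 \left(-1\right)\right)^{2} = \left(-10 - 2\right)^{2} = \left(-12\right)^{2} = 144$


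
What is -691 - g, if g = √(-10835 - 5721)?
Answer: -691 - 2*I*√4139 ≈ -691.0 - 128.67*I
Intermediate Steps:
g = 2*I*√4139 (g = √(-16556) = 2*I*√4139 ≈ 128.67*I)
-691 - g = -691 - 2*I*√4139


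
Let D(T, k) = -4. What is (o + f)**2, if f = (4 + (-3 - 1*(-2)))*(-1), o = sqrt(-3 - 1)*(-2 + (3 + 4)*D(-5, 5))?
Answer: -3591 + 360*I ≈ -3591.0 + 360.0*I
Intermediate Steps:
o = -60*I (o = sqrt(-3 - 1)*(-2 + (3 + 4)*(-4)) = sqrt(-4)*(-2 + 7*(-4)) = (2*I)*(-2 - 28) = (2*I)*(-30) = -60*I ≈ -60.0*I)
f = -3 (f = (4 + (-3 + 2))*(-1) = (4 - 1)*(-1) = 3*(-1) = -3)
(o + f)**2 = (-60*I - 3)**2 = (-3 - 60*I)**2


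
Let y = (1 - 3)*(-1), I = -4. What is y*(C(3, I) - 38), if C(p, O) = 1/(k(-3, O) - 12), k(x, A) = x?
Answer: -1142/15 ≈ -76.133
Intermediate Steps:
y = 2 (y = -2*(-1) = 2)
C(p, O) = -1/15 (C(p, O) = 1/(-3 - 12) = 1/(-15) = -1/15)
y*(C(3, I) - 38) = 2*(-1/15 - 38) = 2*(-571/15) = -1142/15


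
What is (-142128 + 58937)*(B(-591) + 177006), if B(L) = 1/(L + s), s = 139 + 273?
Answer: -2635829716943/179 ≈ -1.4725e+10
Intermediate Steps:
s = 412
B(L) = 1/(412 + L) (B(L) = 1/(L + 412) = 1/(412 + L))
(-142128 + 58937)*(B(-591) + 177006) = (-142128 + 58937)*(1/(412 - 591) + 177006) = -83191*(1/(-179) + 177006) = -83191*(-1/179 + 177006) = -83191*31684073/179 = -2635829716943/179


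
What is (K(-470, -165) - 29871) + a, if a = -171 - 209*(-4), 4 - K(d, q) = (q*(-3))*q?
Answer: 52473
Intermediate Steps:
K(d, q) = 4 + 3*q² (K(d, q) = 4 - q*(-3)*q = 4 - (-3*q)*q = 4 - (-3)*q² = 4 + 3*q²)
a = 665 (a = -171 + 836 = 665)
(K(-470, -165) - 29871) + a = ((4 + 3*(-165)²) - 29871) + 665 = ((4 + 3*27225) - 29871) + 665 = ((4 + 81675) - 29871) + 665 = (81679 - 29871) + 665 = 51808 + 665 = 52473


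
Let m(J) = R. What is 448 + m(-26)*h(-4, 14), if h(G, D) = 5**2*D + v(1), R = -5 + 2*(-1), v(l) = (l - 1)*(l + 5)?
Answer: -2002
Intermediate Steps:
v(l) = (-1 + l)*(5 + l)
R = -7 (R = -5 - 2 = -7)
m(J) = -7
h(G, D) = 25*D (h(G, D) = 5**2*D + (-5 + 1**2 + 4*1) = 25*D + (-5 + 1 + 4) = 25*D + 0 = 25*D)
448 + m(-26)*h(-4, 14) = 448 - 175*14 = 448 - 7*350 = 448 - 2450 = -2002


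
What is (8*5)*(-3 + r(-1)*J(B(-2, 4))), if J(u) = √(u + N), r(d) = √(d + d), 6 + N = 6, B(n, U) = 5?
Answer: -120 + 40*I*√10 ≈ -120.0 + 126.49*I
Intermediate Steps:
N = 0 (N = -6 + 6 = 0)
r(d) = √2*√d (r(d) = √(2*d) = √2*√d)
J(u) = √u (J(u) = √(u + 0) = √u)
(8*5)*(-3 + r(-1)*J(B(-2, 4))) = (8*5)*(-3 + (√2*√(-1))*√5) = 40*(-3 + (√2*I)*√5) = 40*(-3 + (I*√2)*√5) = 40*(-3 + I*√10) = -120 + 40*I*√10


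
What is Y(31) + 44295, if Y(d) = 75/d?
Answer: 1373220/31 ≈ 44297.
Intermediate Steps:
Y(31) + 44295 = 75/31 + 44295 = 1373220/31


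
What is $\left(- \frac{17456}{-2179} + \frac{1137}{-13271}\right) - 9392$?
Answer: $- \frac{271364063475}{28917509} \approx -9384.1$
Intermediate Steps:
$\left(- \frac{17456}{-2179} + \frac{1137}{-13271}\right) - 9392 = \left(\left(-17456\right) \left(- \frac{1}{2179}\right) + 1137 \left(- \frac{1}{13271}\right)\right) - 9392 = \left(\frac{17456}{2179} - \frac{1137}{13271}\right) - 9392 = \frac{229181053}{28917509} - 9392 = - \frac{271364063475}{28917509}$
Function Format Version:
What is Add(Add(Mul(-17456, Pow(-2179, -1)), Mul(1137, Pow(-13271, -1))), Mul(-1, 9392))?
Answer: Rational(-271364063475, 28917509) ≈ -9384.1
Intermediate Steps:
Add(Add(Mul(-17456, Pow(-2179, -1)), Mul(1137, Pow(-13271, -1))), Mul(-1, 9392)) = Add(Add(Mul(-17456, Rational(-1, 2179)), Mul(1137, Rational(-1, 13271))), -9392) = Add(Add(Rational(17456, 2179), Rational(-1137, 13271)), -9392) = Add(Rational(229181053, 28917509), -9392) = Rational(-271364063475, 28917509)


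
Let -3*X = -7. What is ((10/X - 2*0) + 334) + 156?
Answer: 3460/7 ≈ 494.29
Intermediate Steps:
X = 7/3 (X = -⅓*(-7) = 7/3 ≈ 2.3333)
((10/X - 2*0) + 334) + 156 = ((10/(7/3) - 2*0) + 334) + 156 = ((10*(3/7) + 0) + 334) + 156 = ((30/7 + 0) + 334) + 156 = (30/7 + 334) + 156 = 2368/7 + 156 = 3460/7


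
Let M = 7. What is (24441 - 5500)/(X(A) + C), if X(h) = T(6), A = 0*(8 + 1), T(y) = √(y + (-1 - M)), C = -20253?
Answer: -383612073/410184011 - 18941*I*√2/410184011 ≈ -0.93522 - 6.5304e-5*I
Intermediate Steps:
T(y) = √(-8 + y) (T(y) = √(y + (-1 - 1*7)) = √(y + (-1 - 7)) = √(y - 8) = √(-8 + y))
A = 0 (A = 0*9 = 0)
X(h) = I*√2 (X(h) = √(-8 + 6) = √(-2) = I*√2)
(24441 - 5500)/(X(A) + C) = (24441 - 5500)/(I*√2 - 20253) = 18941/(-20253 + I*√2)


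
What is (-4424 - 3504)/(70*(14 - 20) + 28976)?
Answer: -1982/7139 ≈ -0.27763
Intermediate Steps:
(-4424 - 3504)/(70*(14 - 20) + 28976) = -7928/(70*(-6) + 28976) = -7928/(-420 + 28976) = -7928/28556 = -7928*1/28556 = -1982/7139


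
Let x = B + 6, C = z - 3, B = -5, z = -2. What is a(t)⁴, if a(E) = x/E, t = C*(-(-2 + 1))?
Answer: 1/625 ≈ 0.0016000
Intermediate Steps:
C = -5 (C = -2 - 3 = -5)
x = 1 (x = -5 + 6 = 1)
t = -5 (t = -(-5)*(-2 + 1) = -(-5)*(-1) = -5*1 = -5)
a(E) = 1/E
a(t)⁴ = (1/(-5))⁴ = (-⅕)⁴ = 1/625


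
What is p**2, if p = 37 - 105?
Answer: 4624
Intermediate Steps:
p = -68
p**2 = (-68)**2 = 4624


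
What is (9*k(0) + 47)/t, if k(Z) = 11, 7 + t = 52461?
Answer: 73/26227 ≈ 0.0027834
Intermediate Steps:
t = 52454 (t = -7 + 52461 = 52454)
(9*k(0) + 47)/t = (9*11 + 47)/52454 = (99 + 47)*(1/52454) = 146*(1/52454) = 73/26227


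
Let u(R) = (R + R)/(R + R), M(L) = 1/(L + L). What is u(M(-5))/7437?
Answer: 1/7437 ≈ 0.00013446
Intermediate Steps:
M(L) = 1/(2*L)
u(R) = 1 (u(R) = (2*R)/((2*R)) = (2*R)*(1/(2*R)) = 1)
u(M(-5))/7437 = 1/7437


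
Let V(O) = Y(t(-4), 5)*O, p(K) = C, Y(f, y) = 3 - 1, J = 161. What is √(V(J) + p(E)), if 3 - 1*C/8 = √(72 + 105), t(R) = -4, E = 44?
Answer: √(346 - 8*√177) ≈ 15.478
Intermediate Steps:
C = 24 - 8*√177 (C = 24 - 8*√(72 + 105) = 24 - 8*√177 ≈ -82.433)
Y(f, y) = 2
p(K) = 24 - 8*√177
V(O) = 2*O
√(V(J) + p(E)) = √(2*161 + (24 - 8*√177)) = √(322 + (24 - 8*√177)) = √(346 - 8*√177)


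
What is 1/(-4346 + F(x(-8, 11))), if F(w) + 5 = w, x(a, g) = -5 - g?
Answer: -1/4367 ≈ -0.00022899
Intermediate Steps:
F(w) = -5 + w
1/(-4346 + F(x(-8, 11))) = 1/(-4346 + (-5 + (-5 - 1*11))) = 1/(-4346 + (-5 + (-5 - 11))) = 1/(-4346 + (-5 - 16)) = 1/(-4346 - 21) = 1/(-4367) = -1/4367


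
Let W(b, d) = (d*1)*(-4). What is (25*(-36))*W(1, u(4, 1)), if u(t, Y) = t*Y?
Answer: 14400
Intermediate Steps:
u(t, Y) = Y*t
W(b, d) = -4*d (W(b, d) = d*(-4) = -4*d)
(25*(-36))*W(1, u(4, 1)) = (25*(-36))*(-4*4) = -(-3600)*4 = -900*(-16) = 14400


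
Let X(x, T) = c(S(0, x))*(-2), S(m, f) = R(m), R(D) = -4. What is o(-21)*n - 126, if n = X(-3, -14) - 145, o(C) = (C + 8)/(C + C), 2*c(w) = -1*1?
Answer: -1194/7 ≈ -170.57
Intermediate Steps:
S(m, f) = -4
c(w) = -½ (c(w) = (-1*1)/2 = (½)*(-1) = -½)
o(C) = (8 + C)/(2*C) (o(C) = (8 + C)/((2*C)) = (8 + C)*(1/(2*C)) = (8 + C)/(2*C))
X(x, T) = 1 (X(x, T) = -½*(-2) = 1)
n = -144 (n = 1 - 145 = -144)
o(-21)*n - 126 = ((½)*(8 - 21)/(-21))*(-144) - 126 = ((½)*(-1/21)*(-13))*(-144) - 126 = (13/42)*(-144) - 126 = -312/7 - 126 = -1194/7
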